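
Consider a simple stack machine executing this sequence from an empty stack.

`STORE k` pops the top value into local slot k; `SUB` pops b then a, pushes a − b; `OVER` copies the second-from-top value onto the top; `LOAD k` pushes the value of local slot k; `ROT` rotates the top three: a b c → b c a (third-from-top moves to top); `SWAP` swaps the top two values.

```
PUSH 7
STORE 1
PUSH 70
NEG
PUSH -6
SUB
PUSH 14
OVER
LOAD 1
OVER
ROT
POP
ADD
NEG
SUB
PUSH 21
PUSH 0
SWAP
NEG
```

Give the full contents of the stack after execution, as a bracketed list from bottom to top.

PUSH 7  -> 7
STORE 1 -> (empty)
PUSH 70 -> 70
NEG     -> -70
PUSH -6 -> -70 -6
SUB     -> -64
PUSH 14 -> -64 14
OVER    -> -64 14 -64
LOAD 1  -> -64 14 -64 7
OVER    -> -64 14 -64 7 -64
ROT     -> -64 14 7 -64 -64
POP     -> -64 14 7 -64
ADD     -> -64 14 -57
NEG     -> -64 14 57
SUB     -> -64 -43
PUSH 21 -> -64 -43 21
PUSH 0  -> -64 -43 21 0
SWAP    -> -64 -43 0 21
NEG     -> -64 -43 0 -21

[-64, -43, 0, -21]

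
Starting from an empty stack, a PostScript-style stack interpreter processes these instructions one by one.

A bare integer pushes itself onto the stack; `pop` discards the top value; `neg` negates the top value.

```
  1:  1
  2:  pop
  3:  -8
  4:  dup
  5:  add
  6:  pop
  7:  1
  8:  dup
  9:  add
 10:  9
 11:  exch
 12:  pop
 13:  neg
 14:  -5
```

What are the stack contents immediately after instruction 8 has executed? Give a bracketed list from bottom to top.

[1, 1]

1   -> 1
pop -> (empty)
-8  -> -8
dup -> -8 -8
add -> -16
pop -> (empty)
1   -> 1
dup -> 1 1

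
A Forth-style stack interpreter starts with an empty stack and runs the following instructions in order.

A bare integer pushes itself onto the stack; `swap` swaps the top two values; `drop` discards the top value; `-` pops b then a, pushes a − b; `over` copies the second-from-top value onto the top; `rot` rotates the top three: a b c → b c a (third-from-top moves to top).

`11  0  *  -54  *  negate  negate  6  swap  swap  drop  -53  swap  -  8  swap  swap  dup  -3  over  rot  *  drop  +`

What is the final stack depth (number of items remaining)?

11     : [11]
0      : [11, 0]
*      : [0]
-54    : [0, -54]
*      : [0]
negate : [0]
negate : [0]
6      : [0, 6]
swap   : [6, 0]
swap   : [0, 6]
drop   : [0]
-53    : [0, -53]
swap   : [-53, 0]
-      : [-53]
8      : [-53, 8]
swap   : [8, -53]
swap   : [-53, 8]
dup    : [-53, 8, 8]
-3     : [-53, 8, 8, -3]
over   : [-53, 8, 8, -3, 8]
rot    : [-53, 8, -3, 8, 8]
*      : [-53, 8, -3, 64]
drop   : [-53, 8, -3]
+      : [-53, 5]

2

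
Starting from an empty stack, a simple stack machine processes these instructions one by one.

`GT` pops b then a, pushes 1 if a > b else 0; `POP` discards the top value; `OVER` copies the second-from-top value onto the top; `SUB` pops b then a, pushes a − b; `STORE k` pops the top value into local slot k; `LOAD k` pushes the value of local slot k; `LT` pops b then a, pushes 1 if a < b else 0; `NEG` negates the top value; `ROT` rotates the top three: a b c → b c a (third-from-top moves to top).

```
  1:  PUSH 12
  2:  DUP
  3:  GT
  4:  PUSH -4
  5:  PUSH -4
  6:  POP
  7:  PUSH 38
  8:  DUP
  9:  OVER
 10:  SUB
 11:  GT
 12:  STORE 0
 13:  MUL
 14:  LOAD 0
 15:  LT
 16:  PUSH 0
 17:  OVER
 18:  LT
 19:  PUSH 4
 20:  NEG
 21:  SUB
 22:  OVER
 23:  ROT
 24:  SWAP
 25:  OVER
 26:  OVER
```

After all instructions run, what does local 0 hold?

PUSH 12 → 12
DUP     → 12 12
GT      → 0
PUSH -4 → 0 -4
PUSH -4 → 0 -4 -4
POP     → 0 -4
PUSH 38 → 0 -4 38
DUP     → 0 -4 38 38
OVER    → 0 -4 38 38 38
SUB     → 0 -4 38 0
GT      → 0 -4 1
STORE 0 → 0 -4
MUL     → 0
LOAD 0  → 0 1
LT      → 1
PUSH 0  → 1 0
OVER    → 1 0 1
LT      → 1 1
PUSH 4  → 1 1 4
NEG     → 1 1 -4
SUB     → 1 5
OVER    → 1 5 1
ROT     → 5 1 1
SWAP    → 5 1 1
OVER    → 5 1 1 1
OVER    → 5 1 1 1 1

1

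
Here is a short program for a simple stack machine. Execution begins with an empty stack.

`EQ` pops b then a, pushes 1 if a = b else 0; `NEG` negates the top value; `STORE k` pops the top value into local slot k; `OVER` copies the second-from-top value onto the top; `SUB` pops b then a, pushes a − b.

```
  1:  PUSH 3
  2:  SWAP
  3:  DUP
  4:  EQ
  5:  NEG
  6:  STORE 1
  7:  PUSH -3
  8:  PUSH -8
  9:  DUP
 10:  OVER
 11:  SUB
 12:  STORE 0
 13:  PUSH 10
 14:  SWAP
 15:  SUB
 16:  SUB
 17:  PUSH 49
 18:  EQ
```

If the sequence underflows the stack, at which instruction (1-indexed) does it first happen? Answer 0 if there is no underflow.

2

PUSH 3 -> 3
SWAP  — needs 2 operands, stack has 1 → underflow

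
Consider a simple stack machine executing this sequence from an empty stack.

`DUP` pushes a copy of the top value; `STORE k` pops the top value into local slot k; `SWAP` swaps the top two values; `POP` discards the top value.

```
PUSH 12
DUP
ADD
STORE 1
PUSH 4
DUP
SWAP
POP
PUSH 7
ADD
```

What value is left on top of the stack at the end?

PUSH 12 : [12]
DUP     : [12, 12]
ADD     : [24]
STORE 1 : []
PUSH 4  : [4]
DUP     : [4, 4]
SWAP    : [4, 4]
POP     : [4]
PUSH 7  : [4, 7]
ADD     : [11]

11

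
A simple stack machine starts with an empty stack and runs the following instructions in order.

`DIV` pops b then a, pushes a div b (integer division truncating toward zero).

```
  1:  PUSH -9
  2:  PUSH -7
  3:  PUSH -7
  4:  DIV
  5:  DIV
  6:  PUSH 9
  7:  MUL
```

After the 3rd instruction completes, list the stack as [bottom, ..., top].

PUSH -9  [-9]
PUSH -7  [-9, -7]
PUSH -7  [-9, -7, -7]

[-9, -7, -7]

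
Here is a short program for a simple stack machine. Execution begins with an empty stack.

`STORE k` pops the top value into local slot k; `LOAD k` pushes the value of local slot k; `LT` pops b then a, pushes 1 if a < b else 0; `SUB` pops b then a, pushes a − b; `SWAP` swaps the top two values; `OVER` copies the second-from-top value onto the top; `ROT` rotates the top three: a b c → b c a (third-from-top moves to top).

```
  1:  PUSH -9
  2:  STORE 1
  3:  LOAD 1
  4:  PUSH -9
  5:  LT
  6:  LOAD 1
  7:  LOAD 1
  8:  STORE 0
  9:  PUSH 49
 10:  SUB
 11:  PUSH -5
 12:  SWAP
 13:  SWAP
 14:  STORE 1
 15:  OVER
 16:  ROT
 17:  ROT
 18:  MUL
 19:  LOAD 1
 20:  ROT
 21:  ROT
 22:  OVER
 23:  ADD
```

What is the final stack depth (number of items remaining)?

3

PUSH -9 : [-9]
STORE 1 : []
LOAD 1  : [-9]
PUSH -9 : [-9, -9]
LT      : [0]
LOAD 1  : [0, -9]
LOAD 1  : [0, -9, -9]
STORE 0 : [0, -9]
PUSH 49 : [0, -9, 49]
SUB     : [0, -58]
PUSH -5 : [0, -58, -5]
SWAP    : [0, -5, -58]
SWAP    : [0, -58, -5]
STORE 1 : [0, -58]
OVER    : [0, -58, 0]
ROT     : [-58, 0, 0]
ROT     : [0, 0, -58]
MUL     : [0, 0]
LOAD 1  : [0, 0, -5]
ROT     : [0, -5, 0]
ROT     : [-5, 0, 0]
OVER    : [-5, 0, 0, 0]
ADD     : [-5, 0, 0]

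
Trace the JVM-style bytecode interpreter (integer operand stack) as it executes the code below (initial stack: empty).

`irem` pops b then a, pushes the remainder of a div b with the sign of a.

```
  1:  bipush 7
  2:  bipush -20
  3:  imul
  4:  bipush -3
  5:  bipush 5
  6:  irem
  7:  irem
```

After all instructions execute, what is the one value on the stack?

bipush 7   : 7
bipush -20 : 7 -20
imul       : -140
bipush -3  : -140 -3
bipush 5   : -140 -3 5
irem       : -140 -3
irem       : -2

-2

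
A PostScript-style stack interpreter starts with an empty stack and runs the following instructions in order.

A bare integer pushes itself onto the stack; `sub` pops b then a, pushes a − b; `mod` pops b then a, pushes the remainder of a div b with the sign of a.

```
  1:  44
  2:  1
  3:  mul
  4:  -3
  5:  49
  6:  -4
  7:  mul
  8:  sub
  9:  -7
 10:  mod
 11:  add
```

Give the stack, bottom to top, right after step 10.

44  : [44]
1   : [44, 1]
mul : [44]
-3  : [44, -3]
49  : [44, -3, 49]
-4  : [44, -3, 49, -4]
mul : [44, -3, -196]
sub : [44, 193]
-7  : [44, 193, -7]
mod : [44, 4]

[44, 4]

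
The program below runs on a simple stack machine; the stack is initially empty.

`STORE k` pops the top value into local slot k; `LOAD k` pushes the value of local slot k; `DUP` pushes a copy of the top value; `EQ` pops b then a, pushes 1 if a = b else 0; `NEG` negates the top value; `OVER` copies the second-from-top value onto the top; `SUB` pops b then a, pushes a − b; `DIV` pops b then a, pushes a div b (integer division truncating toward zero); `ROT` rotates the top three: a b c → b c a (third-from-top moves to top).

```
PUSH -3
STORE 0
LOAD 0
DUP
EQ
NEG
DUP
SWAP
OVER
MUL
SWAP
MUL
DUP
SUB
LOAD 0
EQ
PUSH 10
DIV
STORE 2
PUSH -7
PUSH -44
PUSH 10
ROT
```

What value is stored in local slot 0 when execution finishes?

PUSH -3  : [-3]
STORE 0  : []
LOAD 0   : [-3]
DUP      : [-3, -3]
EQ       : [1]
NEG      : [-1]
DUP      : [-1, -1]
SWAP     : [-1, -1]
OVER     : [-1, -1, -1]
MUL      : [-1, 1]
SWAP     : [1, -1]
MUL      : [-1]
DUP      : [-1, -1]
SUB      : [0]
LOAD 0   : [0, -3]
EQ       : [0]
PUSH 10  : [0, 10]
DIV      : [0]
STORE 2  : []
PUSH -7  : [-7]
PUSH -44 : [-7, -44]
PUSH 10  : [-7, -44, 10]
ROT      : [-44, 10, -7]

-3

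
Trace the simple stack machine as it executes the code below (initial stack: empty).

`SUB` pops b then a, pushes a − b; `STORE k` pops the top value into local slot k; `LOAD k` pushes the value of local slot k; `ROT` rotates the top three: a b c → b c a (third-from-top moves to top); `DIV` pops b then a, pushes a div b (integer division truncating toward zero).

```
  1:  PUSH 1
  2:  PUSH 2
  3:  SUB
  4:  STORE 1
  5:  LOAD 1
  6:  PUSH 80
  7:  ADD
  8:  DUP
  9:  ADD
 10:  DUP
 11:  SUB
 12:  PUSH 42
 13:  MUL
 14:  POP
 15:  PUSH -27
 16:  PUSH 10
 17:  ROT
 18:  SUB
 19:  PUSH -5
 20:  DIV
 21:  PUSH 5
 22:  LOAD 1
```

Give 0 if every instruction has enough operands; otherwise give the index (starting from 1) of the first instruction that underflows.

17

PUSH 1    1
PUSH 2    1 2
SUB       -1
STORE 1   (empty)
LOAD 1    -1
PUSH 80   -1 80
ADD       79
DUP       79 79
ADD       158
DUP       158 158
SUB       0
PUSH 42   0 42
MUL       0
POP       (empty)
PUSH -27  -27
PUSH 10   -27 10
ROT  — needs 3 operands, stack has 2 → underflow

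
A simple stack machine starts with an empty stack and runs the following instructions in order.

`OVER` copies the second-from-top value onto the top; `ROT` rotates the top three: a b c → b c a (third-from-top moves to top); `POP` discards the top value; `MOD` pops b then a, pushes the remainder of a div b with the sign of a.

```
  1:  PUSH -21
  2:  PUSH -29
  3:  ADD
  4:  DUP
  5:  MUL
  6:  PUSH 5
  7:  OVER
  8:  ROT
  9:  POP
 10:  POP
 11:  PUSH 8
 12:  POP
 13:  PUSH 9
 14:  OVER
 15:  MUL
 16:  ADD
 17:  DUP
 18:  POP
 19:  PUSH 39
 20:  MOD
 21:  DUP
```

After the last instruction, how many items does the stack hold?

PUSH -21 : -21
PUSH -29 : -21 -29
ADD      : -50
DUP      : -50 -50
MUL      : 2500
PUSH 5   : 2500 5
OVER     : 2500 5 2500
ROT      : 5 2500 2500
POP      : 5 2500
POP      : 5
PUSH 8   : 5 8
POP      : 5
PUSH 9   : 5 9
OVER     : 5 9 5
MUL      : 5 45
ADD      : 50
DUP      : 50 50
POP      : 50
PUSH 39  : 50 39
MOD      : 11
DUP      : 11 11

2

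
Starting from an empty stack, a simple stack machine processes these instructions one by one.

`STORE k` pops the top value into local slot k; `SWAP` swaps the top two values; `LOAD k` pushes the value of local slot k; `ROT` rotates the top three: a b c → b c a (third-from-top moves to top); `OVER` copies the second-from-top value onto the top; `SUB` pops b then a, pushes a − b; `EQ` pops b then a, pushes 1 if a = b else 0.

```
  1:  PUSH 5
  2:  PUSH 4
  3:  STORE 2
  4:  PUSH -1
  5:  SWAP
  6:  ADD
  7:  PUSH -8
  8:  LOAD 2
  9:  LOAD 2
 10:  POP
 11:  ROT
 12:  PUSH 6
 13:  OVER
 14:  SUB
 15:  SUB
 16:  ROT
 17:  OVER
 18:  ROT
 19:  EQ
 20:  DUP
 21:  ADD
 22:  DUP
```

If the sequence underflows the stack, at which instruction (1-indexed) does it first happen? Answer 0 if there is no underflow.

PUSH 5   [5]
PUSH 4   [5, 4]
STORE 2  [5]
PUSH -1  [5, -1]
SWAP     [-1, 5]
ADD      [4]
PUSH -8  [4, -8]
LOAD 2   [4, -8, 4]
LOAD 2   [4, -8, 4, 4]
POP      [4, -8, 4]
ROT      [-8, 4, 4]
PUSH 6   [-8, 4, 4, 6]
OVER     [-8, 4, 4, 6, 4]
SUB      [-8, 4, 4, 2]
SUB      [-8, 4, 2]
ROT      [4, 2, -8]
OVER     [4, 2, -8, 2]
ROT      [4, -8, 2, 2]
EQ       [4, -8, 1]
DUP      [4, -8, 1, 1]
ADD      [4, -8, 2]
DUP      [4, -8, 2, 2]

0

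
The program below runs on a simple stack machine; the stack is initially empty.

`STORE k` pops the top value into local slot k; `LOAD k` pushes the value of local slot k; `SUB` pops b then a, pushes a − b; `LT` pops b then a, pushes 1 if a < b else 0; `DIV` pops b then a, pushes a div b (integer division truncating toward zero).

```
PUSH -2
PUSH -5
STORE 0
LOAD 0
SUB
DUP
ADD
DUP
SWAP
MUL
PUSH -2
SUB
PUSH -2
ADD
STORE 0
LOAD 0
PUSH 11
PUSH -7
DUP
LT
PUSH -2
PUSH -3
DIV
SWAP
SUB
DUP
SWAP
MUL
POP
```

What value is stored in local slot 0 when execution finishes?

PUSH -2 → [-2]
PUSH -5 → [-2, -5]
STORE 0 → [-2]
LOAD 0  → [-2, -5]
SUB     → [3]
DUP     → [3, 3]
ADD     → [6]
DUP     → [6, 6]
SWAP    → [6, 6]
MUL     → [36]
PUSH -2 → [36, -2]
SUB     → [38]
PUSH -2 → [38, -2]
ADD     → [36]
STORE 0 → []
LOAD 0  → [36]
PUSH 11 → [36, 11]
PUSH -7 → [36, 11, -7]
DUP     → [36, 11, -7, -7]
LT      → [36, 11, 0]
PUSH -2 → [36, 11, 0, -2]
PUSH -3 → [36, 11, 0, -2, -3]
DIV     → [36, 11, 0, 0]
SWAP    → [36, 11, 0, 0]
SUB     → [36, 11, 0]
DUP     → [36, 11, 0, 0]
SWAP    → [36, 11, 0, 0]
MUL     → [36, 11, 0]
POP     → [36, 11]

36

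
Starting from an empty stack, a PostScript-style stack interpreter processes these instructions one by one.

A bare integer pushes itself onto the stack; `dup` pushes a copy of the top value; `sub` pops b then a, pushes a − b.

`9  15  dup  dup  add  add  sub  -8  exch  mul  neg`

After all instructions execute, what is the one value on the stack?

9    -> 9
15   -> 9 15
dup  -> 9 15 15
dup  -> 9 15 15 15
add  -> 9 15 30
add  -> 9 45
sub  -> -36
-8   -> -36 -8
exch -> -8 -36
mul  -> 288
neg  -> -288

-288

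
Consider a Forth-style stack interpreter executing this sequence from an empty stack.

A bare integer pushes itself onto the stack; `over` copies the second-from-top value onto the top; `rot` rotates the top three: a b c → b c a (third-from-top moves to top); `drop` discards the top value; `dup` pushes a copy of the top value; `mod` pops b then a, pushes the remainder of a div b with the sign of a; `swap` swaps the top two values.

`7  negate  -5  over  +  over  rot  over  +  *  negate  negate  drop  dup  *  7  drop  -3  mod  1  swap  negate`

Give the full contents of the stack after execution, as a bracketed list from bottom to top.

7      -> [7]
negate -> [-7]
-5     -> [-7, -5]
over   -> [-7, -5, -7]
+      -> [-7, -12]
over   -> [-7, -12, -7]
rot    -> [-12, -7, -7]
over   -> [-12, -7, -7, -7]
+      -> [-12, -7, -14]
*      -> [-12, 98]
negate -> [-12, -98]
negate -> [-12, 98]
drop   -> [-12]
dup    -> [-12, -12]
*      -> [144]
7      -> [144, 7]
drop   -> [144]
-3     -> [144, -3]
mod    -> [0]
1      -> [0, 1]
swap   -> [1, 0]
negate -> [1, 0]

[1, 0]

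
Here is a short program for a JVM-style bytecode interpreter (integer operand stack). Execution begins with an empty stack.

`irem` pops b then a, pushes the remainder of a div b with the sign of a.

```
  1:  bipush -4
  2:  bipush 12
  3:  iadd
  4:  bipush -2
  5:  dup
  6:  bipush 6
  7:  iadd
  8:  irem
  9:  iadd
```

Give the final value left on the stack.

bipush -4 : -4
bipush 12 : -4 12
iadd      : 8
bipush -2 : 8 -2
dup       : 8 -2 -2
bipush 6  : 8 -2 -2 6
iadd      : 8 -2 4
irem      : 8 -2
iadd      : 6

6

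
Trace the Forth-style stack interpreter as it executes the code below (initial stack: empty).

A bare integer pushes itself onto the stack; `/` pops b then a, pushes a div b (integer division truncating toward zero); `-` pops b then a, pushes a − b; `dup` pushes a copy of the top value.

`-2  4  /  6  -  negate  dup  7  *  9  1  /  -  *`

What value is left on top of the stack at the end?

-2      [-2]
4       [-2, 4]
/       [0]
6       [0, 6]
-       [-6]
negate  [6]
dup     [6, 6]
7       [6, 6, 7]
*       [6, 42]
9       [6, 42, 9]
1       [6, 42, 9, 1]
/       [6, 42, 9]
-       [6, 33]
*       [198]

198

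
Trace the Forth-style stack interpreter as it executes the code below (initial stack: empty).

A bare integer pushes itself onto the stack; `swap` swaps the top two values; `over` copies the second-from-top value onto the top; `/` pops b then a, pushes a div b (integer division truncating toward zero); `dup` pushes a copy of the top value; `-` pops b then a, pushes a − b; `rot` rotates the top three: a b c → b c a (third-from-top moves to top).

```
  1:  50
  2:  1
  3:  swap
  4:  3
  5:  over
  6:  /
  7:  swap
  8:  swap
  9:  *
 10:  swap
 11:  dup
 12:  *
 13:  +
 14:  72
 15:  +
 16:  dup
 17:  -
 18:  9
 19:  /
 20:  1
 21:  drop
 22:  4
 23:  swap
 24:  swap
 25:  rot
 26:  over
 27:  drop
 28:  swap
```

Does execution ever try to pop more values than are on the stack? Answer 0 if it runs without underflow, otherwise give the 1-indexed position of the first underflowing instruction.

50   : [50]
1    : [50, 1]
swap : [1, 50]
3    : [1, 50, 3]
over : [1, 50, 3, 50]
/    : [1, 50, 0]
swap : [1, 0, 50]
swap : [1, 50, 0]
*    : [1, 0]
swap : [0, 1]
dup  : [0, 1, 1]
*    : [0, 1]
+    : [1]
72   : [1, 72]
+    : [73]
dup  : [73, 73]
-    : [0]
9    : [0, 9]
/    : [0]
1    : [0, 1]
drop : [0]
4    : [0, 4]
swap : [4, 0]
swap : [0, 4]
rot  — needs 3 operands, stack has 2 → underflow

25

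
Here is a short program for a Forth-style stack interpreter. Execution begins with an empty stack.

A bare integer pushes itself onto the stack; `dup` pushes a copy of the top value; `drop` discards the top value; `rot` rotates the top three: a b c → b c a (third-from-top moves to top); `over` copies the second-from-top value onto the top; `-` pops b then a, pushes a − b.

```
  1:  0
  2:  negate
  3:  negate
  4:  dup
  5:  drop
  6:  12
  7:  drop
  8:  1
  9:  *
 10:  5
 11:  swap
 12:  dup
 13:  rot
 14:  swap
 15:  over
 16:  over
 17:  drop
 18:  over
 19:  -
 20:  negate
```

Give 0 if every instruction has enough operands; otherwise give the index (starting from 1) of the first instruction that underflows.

0      -> 0
negate -> 0
negate -> 0
dup    -> 0 0
drop   -> 0
12     -> 0 12
drop   -> 0
1      -> 0 1
*      -> 0
5      -> 0 5
swap   -> 5 0
dup    -> 5 0 0
rot    -> 0 0 5
swap   -> 0 5 0
over   -> 0 5 0 5
over   -> 0 5 0 5 0
drop   -> 0 5 0 5
over   -> 0 5 0 5 0
-      -> 0 5 0 5
negate -> 0 5 0 -5

0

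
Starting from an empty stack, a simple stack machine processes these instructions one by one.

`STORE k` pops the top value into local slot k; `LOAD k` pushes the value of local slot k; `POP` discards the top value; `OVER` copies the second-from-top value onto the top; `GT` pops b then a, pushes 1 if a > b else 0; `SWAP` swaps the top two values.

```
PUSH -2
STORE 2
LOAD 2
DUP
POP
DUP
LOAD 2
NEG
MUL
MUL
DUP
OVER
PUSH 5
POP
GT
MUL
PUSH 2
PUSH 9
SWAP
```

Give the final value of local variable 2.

PUSH -2 : -2
STORE 2 : (empty)
LOAD 2  : -2
DUP     : -2 -2
POP     : -2
DUP     : -2 -2
LOAD 2  : -2 -2 -2
NEG     : -2 -2 2
MUL     : -2 -4
MUL     : 8
DUP     : 8 8
OVER    : 8 8 8
PUSH 5  : 8 8 8 5
POP     : 8 8 8
GT      : 8 0
MUL     : 0
PUSH 2  : 0 2
PUSH 9  : 0 2 9
SWAP    : 0 9 2

-2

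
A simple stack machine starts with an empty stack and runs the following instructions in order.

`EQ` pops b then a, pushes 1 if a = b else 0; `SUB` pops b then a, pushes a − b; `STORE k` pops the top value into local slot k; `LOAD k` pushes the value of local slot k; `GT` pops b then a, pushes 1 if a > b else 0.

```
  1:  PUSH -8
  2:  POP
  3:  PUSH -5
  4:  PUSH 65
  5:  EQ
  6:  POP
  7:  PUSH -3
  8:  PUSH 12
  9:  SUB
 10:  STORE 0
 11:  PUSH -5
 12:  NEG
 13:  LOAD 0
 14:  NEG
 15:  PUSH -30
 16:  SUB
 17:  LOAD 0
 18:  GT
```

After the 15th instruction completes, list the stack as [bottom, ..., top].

PUSH -8  → -8
POP      → (empty)
PUSH -5  → -5
PUSH 65  → -5 65
EQ       → 0
POP      → (empty)
PUSH -3  → -3
PUSH 12  → -3 12
SUB      → -15
STORE 0  → (empty)
PUSH -5  → -5
NEG      → 5
LOAD 0   → 5 -15
NEG      → 5 15
PUSH -30 → 5 15 -30

[5, 15, -30]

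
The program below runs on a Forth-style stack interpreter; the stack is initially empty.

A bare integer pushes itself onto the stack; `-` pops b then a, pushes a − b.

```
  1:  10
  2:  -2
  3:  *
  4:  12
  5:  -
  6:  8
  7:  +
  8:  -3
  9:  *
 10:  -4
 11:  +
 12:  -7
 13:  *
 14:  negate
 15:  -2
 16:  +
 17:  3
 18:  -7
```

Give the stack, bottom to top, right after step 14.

[476]

10     : [10]
-2     : [10, -2]
*      : [-20]
12     : [-20, 12]
-      : [-32]
8      : [-32, 8]
+      : [-24]
-3     : [-24, -3]
*      : [72]
-4     : [72, -4]
+      : [68]
-7     : [68, -7]
*      : [-476]
negate : [476]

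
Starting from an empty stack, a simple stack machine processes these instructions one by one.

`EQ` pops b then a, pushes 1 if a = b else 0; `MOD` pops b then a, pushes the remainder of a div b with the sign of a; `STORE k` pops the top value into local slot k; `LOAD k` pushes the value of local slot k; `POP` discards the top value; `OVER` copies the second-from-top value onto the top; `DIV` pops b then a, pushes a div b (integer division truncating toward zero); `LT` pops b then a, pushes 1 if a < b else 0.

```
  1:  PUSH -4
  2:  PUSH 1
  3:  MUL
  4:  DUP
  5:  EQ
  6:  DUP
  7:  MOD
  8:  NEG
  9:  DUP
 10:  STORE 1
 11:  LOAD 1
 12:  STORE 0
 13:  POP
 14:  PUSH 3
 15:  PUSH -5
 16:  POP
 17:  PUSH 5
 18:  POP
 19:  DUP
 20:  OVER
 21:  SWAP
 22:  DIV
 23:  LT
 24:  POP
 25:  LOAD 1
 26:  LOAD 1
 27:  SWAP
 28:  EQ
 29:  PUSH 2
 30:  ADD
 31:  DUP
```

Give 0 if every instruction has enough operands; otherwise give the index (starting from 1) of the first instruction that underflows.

PUSH -4 : [-4]
PUSH 1  : [-4, 1]
MUL     : [-4]
DUP     : [-4, -4]
EQ      : [1]
DUP     : [1, 1]
MOD     : [0]
NEG     : [0]
DUP     : [0, 0]
STORE 1 : [0]
LOAD 1  : [0, 0]
STORE 0 : [0]
POP     : []
PUSH 3  : [3]
PUSH -5 : [3, -5]
POP     : [3]
PUSH 5  : [3, 5]
POP     : [3]
DUP     : [3, 3]
OVER    : [3, 3, 3]
SWAP    : [3, 3, 3]
DIV     : [3, 1]
LT      : [0]
POP     : []
LOAD 1  : [0]
LOAD 1  : [0, 0]
SWAP    : [0, 0]
EQ      : [1]
PUSH 2  : [1, 2]
ADD     : [3]
DUP     : [3, 3]

0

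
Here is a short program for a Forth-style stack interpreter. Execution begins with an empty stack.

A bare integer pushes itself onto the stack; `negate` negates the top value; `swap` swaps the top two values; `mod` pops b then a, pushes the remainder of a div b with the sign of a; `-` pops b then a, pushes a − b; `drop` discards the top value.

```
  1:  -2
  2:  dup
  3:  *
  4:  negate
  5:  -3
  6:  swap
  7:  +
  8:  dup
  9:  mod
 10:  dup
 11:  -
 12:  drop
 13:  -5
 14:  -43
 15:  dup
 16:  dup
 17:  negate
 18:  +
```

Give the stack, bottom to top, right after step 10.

-2     → [-2]
dup    → [-2, -2]
*      → [4]
negate → [-4]
-3     → [-4, -3]
swap   → [-3, -4]
+      → [-7]
dup    → [-7, -7]
mod    → [0]
dup    → [0, 0]

[0, 0]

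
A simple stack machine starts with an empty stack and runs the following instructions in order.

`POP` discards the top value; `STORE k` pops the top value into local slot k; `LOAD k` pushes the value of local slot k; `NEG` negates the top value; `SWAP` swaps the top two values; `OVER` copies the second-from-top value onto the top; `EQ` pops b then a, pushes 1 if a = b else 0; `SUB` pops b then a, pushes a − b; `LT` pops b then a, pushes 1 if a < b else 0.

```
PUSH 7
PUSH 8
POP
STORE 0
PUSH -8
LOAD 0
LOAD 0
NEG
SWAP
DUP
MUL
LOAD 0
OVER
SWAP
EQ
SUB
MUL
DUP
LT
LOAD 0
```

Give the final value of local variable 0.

PUSH 7  -> [7]
PUSH 8  -> [7, 8]
POP     -> [7]
STORE 0 -> []
PUSH -8 -> [-8]
LOAD 0  -> [-8, 7]
LOAD 0  -> [-8, 7, 7]
NEG     -> [-8, 7, -7]
SWAP    -> [-8, -7, 7]
DUP     -> [-8, -7, 7, 7]
MUL     -> [-8, -7, 49]
LOAD 0  -> [-8, -7, 49, 7]
OVER    -> [-8, -7, 49, 7, 49]
SWAP    -> [-8, -7, 49, 49, 7]
EQ      -> [-8, -7, 49, 0]
SUB     -> [-8, -7, 49]
MUL     -> [-8, -343]
DUP     -> [-8, -343, -343]
LT      -> [-8, 0]
LOAD 0  -> [-8, 0, 7]

7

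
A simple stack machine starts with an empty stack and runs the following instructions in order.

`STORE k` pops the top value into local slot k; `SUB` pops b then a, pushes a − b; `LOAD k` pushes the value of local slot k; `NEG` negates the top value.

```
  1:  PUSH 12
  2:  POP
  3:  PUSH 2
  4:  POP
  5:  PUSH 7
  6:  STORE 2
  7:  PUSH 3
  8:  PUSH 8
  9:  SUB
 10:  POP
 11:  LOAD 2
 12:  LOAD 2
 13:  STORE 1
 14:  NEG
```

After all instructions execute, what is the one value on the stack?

PUSH 12 -> 12
POP     -> (empty)
PUSH 2  -> 2
POP     -> (empty)
PUSH 7  -> 7
STORE 2 -> (empty)
PUSH 3  -> 3
PUSH 8  -> 3 8
SUB     -> -5
POP     -> (empty)
LOAD 2  -> 7
LOAD 2  -> 7 7
STORE 1 -> 7
NEG     -> -7

-7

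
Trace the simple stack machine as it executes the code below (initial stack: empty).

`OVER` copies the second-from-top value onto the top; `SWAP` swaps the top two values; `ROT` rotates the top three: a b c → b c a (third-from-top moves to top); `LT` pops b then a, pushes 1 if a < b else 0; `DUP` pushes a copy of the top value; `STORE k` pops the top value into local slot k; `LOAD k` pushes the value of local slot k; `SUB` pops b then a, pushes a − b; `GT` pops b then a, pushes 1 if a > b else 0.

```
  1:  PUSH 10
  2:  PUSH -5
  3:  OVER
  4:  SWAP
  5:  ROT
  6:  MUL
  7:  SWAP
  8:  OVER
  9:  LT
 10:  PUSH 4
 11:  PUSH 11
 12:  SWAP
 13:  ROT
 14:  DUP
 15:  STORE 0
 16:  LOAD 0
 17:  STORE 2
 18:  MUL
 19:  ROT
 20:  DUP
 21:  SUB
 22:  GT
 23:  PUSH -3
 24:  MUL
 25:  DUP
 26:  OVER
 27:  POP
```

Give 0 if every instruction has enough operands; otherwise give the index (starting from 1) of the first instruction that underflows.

0

PUSH 10  10
PUSH -5  10 -5
OVER     10 -5 10
SWAP     10 10 -5
ROT      10 -5 10
MUL      10 -50
SWAP     -50 10
OVER     -50 10 -50
LT       -50 0
PUSH 4   -50 0 4
PUSH 11  -50 0 4 11
SWAP     -50 0 11 4
ROT      -50 11 4 0
DUP      -50 11 4 0 0
STORE 0  -50 11 4 0
LOAD 0   -50 11 4 0 0
STORE 2  -50 11 4 0
MUL      -50 11 0
ROT      11 0 -50
DUP      11 0 -50 -50
SUB      11 0 0
GT       11 0
PUSH -3  11 0 -3
MUL      11 0
DUP      11 0 0
OVER     11 0 0 0
POP      11 0 0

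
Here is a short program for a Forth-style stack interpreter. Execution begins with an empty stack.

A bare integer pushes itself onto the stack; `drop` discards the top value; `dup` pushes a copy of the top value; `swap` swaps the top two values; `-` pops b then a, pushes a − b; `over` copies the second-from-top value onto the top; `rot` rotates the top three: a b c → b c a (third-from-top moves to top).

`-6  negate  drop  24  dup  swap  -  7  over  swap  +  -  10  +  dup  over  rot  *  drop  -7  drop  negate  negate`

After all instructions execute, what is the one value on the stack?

3

-6     → -6
negate → 6
drop   → (empty)
24     → 24
dup    → 24 24
swap   → 24 24
-      → 0
7      → 0 7
over   → 0 7 0
swap   → 0 0 7
+      → 0 7
-      → -7
10     → -7 10
+      → 3
dup    → 3 3
over   → 3 3 3
rot    → 3 3 3
*      → 3 9
drop   → 3
-7     → 3 -7
drop   → 3
negate → -3
negate → 3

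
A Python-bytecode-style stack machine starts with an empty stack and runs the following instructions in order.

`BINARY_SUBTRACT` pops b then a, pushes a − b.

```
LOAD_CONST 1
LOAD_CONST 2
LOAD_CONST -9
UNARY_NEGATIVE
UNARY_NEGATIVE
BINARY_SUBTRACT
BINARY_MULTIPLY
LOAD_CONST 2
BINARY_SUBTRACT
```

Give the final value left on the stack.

LOAD_CONST 1    → [1]
LOAD_CONST 2    → [1, 2]
LOAD_CONST -9   → [1, 2, -9]
UNARY_NEGATIVE  → [1, 2, 9]
UNARY_NEGATIVE  → [1, 2, -9]
BINARY_SUBTRACT → [1, 11]
BINARY_MULTIPLY → [11]
LOAD_CONST 2    → [11, 2]
BINARY_SUBTRACT → [9]

9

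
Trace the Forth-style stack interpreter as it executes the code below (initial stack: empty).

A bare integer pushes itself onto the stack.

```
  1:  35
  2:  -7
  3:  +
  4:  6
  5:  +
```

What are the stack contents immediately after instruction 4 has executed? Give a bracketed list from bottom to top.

[28, 6]

35 → [35]
-7 → [35, -7]
+  → [28]
6  → [28, 6]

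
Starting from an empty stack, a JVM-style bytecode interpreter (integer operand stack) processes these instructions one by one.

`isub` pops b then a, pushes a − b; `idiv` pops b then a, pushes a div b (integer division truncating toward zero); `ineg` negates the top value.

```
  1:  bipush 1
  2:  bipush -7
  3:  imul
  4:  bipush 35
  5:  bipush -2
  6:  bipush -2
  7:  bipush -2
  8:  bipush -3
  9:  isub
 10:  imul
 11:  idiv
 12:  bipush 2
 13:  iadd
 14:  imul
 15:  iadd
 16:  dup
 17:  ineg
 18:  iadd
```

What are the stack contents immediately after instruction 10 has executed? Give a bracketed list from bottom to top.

bipush 1  -> [1]
bipush -7 -> [1, -7]
imul      -> [-7]
bipush 35 -> [-7, 35]
bipush -2 -> [-7, 35, -2]
bipush -2 -> [-7, 35, -2, -2]
bipush -2 -> [-7, 35, -2, -2, -2]
bipush -3 -> [-7, 35, -2, -2, -2, -3]
isub      -> [-7, 35, -2, -2, 1]
imul      -> [-7, 35, -2, -2]

[-7, 35, -2, -2]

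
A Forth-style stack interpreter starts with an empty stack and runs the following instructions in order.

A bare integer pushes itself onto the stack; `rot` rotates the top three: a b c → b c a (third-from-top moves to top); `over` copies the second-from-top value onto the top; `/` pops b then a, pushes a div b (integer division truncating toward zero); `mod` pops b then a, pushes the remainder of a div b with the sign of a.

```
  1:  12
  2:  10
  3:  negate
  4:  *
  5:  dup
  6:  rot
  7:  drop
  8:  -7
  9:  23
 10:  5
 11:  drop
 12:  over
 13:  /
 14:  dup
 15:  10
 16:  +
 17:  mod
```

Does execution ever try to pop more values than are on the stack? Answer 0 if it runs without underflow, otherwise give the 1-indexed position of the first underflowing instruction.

12     → [12]
10     → [12, 10]
negate → [12, -10]
*      → [-120]
dup    → [-120, -120]
rot  — needs 3 operands, stack has 2 → underflow

6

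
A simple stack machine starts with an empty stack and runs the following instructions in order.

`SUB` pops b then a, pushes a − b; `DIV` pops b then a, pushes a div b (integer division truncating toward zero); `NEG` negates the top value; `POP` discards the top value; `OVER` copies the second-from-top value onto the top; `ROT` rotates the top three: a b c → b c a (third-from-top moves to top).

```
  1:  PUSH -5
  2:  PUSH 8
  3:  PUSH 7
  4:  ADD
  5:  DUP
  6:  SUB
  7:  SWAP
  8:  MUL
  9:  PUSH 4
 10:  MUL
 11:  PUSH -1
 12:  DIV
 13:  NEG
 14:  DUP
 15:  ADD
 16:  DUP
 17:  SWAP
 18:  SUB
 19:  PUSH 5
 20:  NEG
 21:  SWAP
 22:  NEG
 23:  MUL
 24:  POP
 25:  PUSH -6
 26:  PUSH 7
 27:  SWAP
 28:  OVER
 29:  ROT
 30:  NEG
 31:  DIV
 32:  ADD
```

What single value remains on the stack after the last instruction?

-7

PUSH -5  -5
PUSH 8   -5 8
PUSH 7   -5 8 7
ADD      -5 15
DUP      -5 15 15
SUB      -5 0
SWAP     0 -5
MUL      0
PUSH 4   0 4
MUL      0
PUSH -1  0 -1
DIV      0
NEG      0
DUP      0 0
ADD      0
DUP      0 0
SWAP     0 0
SUB      0
PUSH 5   0 5
NEG      0 -5
SWAP     -5 0
NEG      -5 0
MUL      0
POP      (empty)
PUSH -6  -6
PUSH 7   -6 7
SWAP     7 -6
OVER     7 -6 7
ROT      -6 7 7
NEG      -6 7 -7
DIV      -6 -1
ADD      -7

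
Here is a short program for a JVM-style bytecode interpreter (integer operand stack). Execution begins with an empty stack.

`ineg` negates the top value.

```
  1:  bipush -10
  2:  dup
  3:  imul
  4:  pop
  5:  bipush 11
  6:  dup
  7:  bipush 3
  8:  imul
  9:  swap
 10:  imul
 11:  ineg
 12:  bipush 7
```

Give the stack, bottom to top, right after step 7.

bipush -10  -10
dup         -10 -10
imul        100
pop         (empty)
bipush 11   11
dup         11 11
bipush 3    11 11 3

[11, 11, 3]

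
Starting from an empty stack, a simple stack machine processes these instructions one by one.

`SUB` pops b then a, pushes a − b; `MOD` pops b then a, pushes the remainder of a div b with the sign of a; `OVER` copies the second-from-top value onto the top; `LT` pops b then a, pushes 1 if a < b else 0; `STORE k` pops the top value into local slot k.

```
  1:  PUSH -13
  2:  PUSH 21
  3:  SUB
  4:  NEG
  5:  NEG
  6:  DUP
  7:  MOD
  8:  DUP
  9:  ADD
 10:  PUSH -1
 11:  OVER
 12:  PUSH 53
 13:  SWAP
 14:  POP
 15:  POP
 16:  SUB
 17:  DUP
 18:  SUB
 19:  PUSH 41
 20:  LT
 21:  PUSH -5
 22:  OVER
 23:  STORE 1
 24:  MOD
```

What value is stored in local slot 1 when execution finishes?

PUSH -13  -13
PUSH 21   -13 21
SUB       -34
NEG       34
NEG       -34
DUP       -34 -34
MOD       0
DUP       0 0
ADD       0
PUSH -1   0 -1
OVER      0 -1 0
PUSH 53   0 -1 0 53
SWAP      0 -1 53 0
POP       0 -1 53
POP       0 -1
SUB       1
DUP       1 1
SUB       0
PUSH 41   0 41
LT        1
PUSH -5   1 -5
OVER      1 -5 1
STORE 1   1 -5
MOD       1

1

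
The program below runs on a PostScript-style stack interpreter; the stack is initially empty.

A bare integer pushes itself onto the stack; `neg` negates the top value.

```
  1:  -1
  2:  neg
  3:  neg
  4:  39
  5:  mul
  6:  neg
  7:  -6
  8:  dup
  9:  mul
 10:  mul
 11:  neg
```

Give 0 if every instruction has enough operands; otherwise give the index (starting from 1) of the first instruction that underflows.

-1  : [-1]
neg : [1]
neg : [-1]
39  : [-1, 39]
mul : [-39]
neg : [39]
-6  : [39, -6]
dup : [39, -6, -6]
mul : [39, 36]
mul : [1404]
neg : [-1404]

0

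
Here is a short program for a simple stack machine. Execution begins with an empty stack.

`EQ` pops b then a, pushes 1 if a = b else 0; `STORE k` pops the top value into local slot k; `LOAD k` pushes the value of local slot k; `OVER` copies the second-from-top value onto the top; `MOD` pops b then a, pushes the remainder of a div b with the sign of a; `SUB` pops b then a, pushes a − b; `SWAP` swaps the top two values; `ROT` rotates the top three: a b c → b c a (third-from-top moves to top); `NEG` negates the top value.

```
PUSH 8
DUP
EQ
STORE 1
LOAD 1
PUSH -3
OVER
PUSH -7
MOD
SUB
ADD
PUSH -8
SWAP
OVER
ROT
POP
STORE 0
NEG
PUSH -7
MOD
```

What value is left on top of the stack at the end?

PUSH 8  : 8
DUP     : 8 8
EQ      : 1
STORE 1 : (empty)
LOAD 1  : 1
PUSH -3 : 1 -3
OVER    : 1 -3 1
PUSH -7 : 1 -3 1 -7
MOD     : 1 -3 1
SUB     : 1 -4
ADD     : -3
PUSH -8 : -3 -8
SWAP    : -8 -3
OVER    : -8 -3 -8
ROT     : -3 -8 -8
POP     : -3 -8
STORE 0 : -3
NEG     : 3
PUSH -7 : 3 -7
MOD     : 3

3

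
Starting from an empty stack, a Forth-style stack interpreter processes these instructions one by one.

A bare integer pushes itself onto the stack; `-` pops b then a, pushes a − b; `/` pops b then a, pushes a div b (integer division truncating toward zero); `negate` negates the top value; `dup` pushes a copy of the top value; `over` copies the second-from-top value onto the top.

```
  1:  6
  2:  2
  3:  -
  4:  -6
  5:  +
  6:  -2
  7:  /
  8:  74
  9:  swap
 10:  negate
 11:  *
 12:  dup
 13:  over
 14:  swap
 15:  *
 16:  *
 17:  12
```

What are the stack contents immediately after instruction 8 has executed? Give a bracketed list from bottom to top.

6  : [6]
2  : [6, 2]
-  : [4]
-6 : [4, -6]
+  : [-2]
-2 : [-2, -2]
/  : [1]
74 : [1, 74]

[1, 74]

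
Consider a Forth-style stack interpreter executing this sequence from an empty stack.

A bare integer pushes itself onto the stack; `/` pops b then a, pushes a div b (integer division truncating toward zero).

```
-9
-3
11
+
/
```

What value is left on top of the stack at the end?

-1

-9 : [-9]
-3 : [-9, -3]
11 : [-9, -3, 11]
+  : [-9, 8]
/  : [-1]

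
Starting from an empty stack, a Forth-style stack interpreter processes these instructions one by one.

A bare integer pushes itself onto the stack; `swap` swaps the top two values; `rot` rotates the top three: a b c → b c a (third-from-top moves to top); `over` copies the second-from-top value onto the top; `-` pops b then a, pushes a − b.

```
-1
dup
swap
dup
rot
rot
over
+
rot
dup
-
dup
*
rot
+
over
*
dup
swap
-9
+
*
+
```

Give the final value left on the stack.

-16

-1   -> -1
dup  -> -1 -1
swap -> -1 -1
dup  -> -1 -1 -1
rot  -> -1 -1 -1
rot  -> -1 -1 -1
over -> -1 -1 -1 -1
+    -> -1 -1 -2
rot  -> -1 -2 -1
dup  -> -1 -2 -1 -1
-    -> -1 -2 0
dup  -> -1 -2 0 0
*    -> -1 -2 0
rot  -> -2 0 -1
+    -> -2 -1
over -> -2 -1 -2
*    -> -2 2
dup  -> -2 2 2
swap -> -2 2 2
-9   -> -2 2 2 -9
+    -> -2 2 -7
*    -> -2 -14
+    -> -16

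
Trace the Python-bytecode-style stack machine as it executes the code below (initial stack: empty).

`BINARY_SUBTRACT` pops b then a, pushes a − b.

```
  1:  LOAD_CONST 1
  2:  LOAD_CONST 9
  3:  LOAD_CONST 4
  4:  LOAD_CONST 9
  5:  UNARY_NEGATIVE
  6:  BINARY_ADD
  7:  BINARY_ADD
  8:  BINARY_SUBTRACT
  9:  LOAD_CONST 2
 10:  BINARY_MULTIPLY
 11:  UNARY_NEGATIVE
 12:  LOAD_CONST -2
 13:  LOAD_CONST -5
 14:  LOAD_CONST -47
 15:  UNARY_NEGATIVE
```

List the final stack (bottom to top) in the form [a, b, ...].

LOAD_CONST 1    → 1
LOAD_CONST 9    → 1 9
LOAD_CONST 4    → 1 9 4
LOAD_CONST 9    → 1 9 4 9
UNARY_NEGATIVE  → 1 9 4 -9
BINARY_ADD      → 1 9 -5
BINARY_ADD      → 1 4
BINARY_SUBTRACT → -3
LOAD_CONST 2    → -3 2
BINARY_MULTIPLY → -6
UNARY_NEGATIVE  → 6
LOAD_CONST -2   → 6 -2
LOAD_CONST -5   → 6 -2 -5
LOAD_CONST -47  → 6 -2 -5 -47
UNARY_NEGATIVE  → 6 -2 -5 47

[6, -2, -5, 47]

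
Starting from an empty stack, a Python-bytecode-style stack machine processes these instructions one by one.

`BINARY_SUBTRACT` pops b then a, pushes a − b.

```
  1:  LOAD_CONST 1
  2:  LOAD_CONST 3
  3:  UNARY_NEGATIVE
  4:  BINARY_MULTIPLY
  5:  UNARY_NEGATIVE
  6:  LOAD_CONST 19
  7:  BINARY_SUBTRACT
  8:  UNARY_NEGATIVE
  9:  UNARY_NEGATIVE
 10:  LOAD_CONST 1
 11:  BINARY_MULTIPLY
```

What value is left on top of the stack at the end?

-16

LOAD_CONST 1    : [1]
LOAD_CONST 3    : [1, 3]
UNARY_NEGATIVE  : [1, -3]
BINARY_MULTIPLY : [-3]
UNARY_NEGATIVE  : [3]
LOAD_CONST 19   : [3, 19]
BINARY_SUBTRACT : [-16]
UNARY_NEGATIVE  : [16]
UNARY_NEGATIVE  : [-16]
LOAD_CONST 1    : [-16, 1]
BINARY_MULTIPLY : [-16]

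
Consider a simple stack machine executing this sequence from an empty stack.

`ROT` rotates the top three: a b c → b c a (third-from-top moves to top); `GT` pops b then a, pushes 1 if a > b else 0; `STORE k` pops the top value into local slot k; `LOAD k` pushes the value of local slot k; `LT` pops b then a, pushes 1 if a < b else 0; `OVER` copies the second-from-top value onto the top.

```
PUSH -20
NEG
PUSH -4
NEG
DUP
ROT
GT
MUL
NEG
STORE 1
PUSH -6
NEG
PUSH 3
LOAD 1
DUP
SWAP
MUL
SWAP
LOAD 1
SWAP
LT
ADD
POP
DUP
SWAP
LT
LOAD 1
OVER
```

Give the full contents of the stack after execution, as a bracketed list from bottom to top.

[0, 0, 0]

PUSH -20 → [-20]
NEG      → [20]
PUSH -4  → [20, -4]
NEG      → [20, 4]
DUP      → [20, 4, 4]
ROT      → [4, 4, 20]
GT       → [4, 0]
MUL      → [0]
NEG      → [0]
STORE 1  → []
PUSH -6  → [-6]
NEG      → [6]
PUSH 3   → [6, 3]
LOAD 1   → [6, 3, 0]
DUP      → [6, 3, 0, 0]
SWAP     → [6, 3, 0, 0]
MUL      → [6, 3, 0]
SWAP     → [6, 0, 3]
LOAD 1   → [6, 0, 3, 0]
SWAP     → [6, 0, 0, 3]
LT       → [6, 0, 1]
ADD      → [6, 1]
POP      → [6]
DUP      → [6, 6]
SWAP     → [6, 6]
LT       → [0]
LOAD 1   → [0, 0]
OVER     → [0, 0, 0]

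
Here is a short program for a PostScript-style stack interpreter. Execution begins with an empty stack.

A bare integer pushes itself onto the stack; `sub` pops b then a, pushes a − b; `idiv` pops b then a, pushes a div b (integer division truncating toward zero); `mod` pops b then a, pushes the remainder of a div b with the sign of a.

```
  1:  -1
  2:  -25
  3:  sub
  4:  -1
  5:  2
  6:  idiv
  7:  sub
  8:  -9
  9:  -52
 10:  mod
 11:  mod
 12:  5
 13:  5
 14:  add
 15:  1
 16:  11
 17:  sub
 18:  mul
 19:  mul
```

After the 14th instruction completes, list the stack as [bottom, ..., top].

[6, 10]

-1   : [-1]
-25  : [-1, -25]
sub  : [24]
-1   : [24, -1]
2    : [24, -1, 2]
idiv : [24, 0]
sub  : [24]
-9   : [24, -9]
-52  : [24, -9, -52]
mod  : [24, -9]
mod  : [6]
5    : [6, 5]
5    : [6, 5, 5]
add  : [6, 10]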